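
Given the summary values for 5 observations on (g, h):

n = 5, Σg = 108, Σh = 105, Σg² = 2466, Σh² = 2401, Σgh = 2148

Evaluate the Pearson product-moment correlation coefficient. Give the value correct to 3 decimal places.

r = (nΣgh − ΣgΣh) / √[(nΣg² − (Σg)²)(nΣh² − (Σh)²)]
Numerator: 5×2148 − 108×105 = -600
Denominator: √[(12330 − 11664)(12005 − 11025)] = √[666 × 980] = 807.8861
r = -600 / 807.8861 ≈ -0.743

-0.743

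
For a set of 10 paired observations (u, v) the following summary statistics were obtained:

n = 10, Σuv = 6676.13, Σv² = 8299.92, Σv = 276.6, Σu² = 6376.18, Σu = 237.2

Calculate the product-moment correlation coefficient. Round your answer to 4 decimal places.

0.1651

r = (nΣuv − ΣuΣv) / √[(nΣu² − (Σu)²)(nΣv² − (Σv)²)]
Numerator: 10×6676.13 − 237.2×276.6 = 1151.78
Denominator: √[(63761.8 − 56263.84)(82999.2 − 76507.56)] = √[7497.96 × 6491.64] = 6976.6795
r = 1151.78 / 6976.6795 ≈ 0.1651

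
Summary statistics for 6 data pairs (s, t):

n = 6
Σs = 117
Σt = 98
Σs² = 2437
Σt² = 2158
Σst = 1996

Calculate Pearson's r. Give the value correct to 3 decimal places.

r = (nΣst − ΣsΣt) / √[(nΣs² − (Σs)²)(nΣt² − (Σt)²)]
Numerator: 6×1996 − 117×98 = 510
Denominator: √[(14622 − 13689)(12948 − 9604)] = √[933 × 3344] = 1766.3386
r = 510 / 1766.3386 ≈ 0.289

0.289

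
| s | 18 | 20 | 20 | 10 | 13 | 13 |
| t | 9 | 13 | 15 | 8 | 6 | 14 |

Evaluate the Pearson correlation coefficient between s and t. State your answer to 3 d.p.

n = 6, Σs = 94, Σt = 65, Σs² = 1562, Σt² = 771, Σst = 1062
nΣst − ΣsΣt = 6372 − 6110 = 262
nΣs² − (Σs)² = 9372 − 8836 = 536; nΣt² − (Σt)² = 4626 − 4225 = 401
r = 262 / √(536 × 401) = 262 / 463.6119 ≈ 0.565

0.565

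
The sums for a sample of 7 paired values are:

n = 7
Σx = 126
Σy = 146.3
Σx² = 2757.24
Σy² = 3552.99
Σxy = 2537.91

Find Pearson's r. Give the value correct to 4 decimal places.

-0.1940

r = (nΣxy − ΣxΣy) / √[(nΣx² − (Σx)²)(nΣy² − (Σy)²)]
Numerator: 7×2537.91 − 126×146.3 = -668.43
Denominator: √[(19300.68 − 15876)(24870.93 − 21403.69)] = √[3424.68 × 3467.24] = 3445.8943
r = -668.43 / 3445.8943 ≈ -0.1940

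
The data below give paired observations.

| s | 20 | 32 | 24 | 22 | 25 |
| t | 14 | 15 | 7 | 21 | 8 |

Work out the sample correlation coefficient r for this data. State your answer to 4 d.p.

-0.0865

n = 5, Σs = 123, Σt = 65, Σs² = 3109, Σt² = 975, Σst = 1590
nΣst − ΣsΣt = 7950 − 7995 = -45
nΣs² − (Σs)² = 15545 − 15129 = 416; nΣt² − (Σt)² = 4875 − 4225 = 650
r = -45 / √(416 × 650) = -45 / 520.0000 ≈ -0.0865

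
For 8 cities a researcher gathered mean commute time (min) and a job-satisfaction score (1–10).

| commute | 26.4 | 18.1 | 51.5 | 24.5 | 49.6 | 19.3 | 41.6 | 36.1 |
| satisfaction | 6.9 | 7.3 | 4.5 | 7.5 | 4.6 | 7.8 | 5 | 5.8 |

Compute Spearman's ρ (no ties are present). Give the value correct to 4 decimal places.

Rank commute: 4, 1, 8, 3, 7, 2, 6, 5
Rank satisfaction: 5, 6, 1, 7, 2, 8, 3, 4
d = rank(commute) − rank(satisfaction): -1, -5, 7, -4, 5, -6, 3, 1; Σd² = 162
ρ = 1 − 6Σd² / [n(n²−1)] = 1 − 6×162 / (8×63) = 1 − 972/504 ≈ -0.9286

-0.9286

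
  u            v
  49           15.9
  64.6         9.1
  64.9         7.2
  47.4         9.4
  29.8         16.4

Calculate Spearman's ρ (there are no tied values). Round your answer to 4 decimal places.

Rank u: 3, 4, 5, 2, 1
Rank v: 4, 2, 1, 3, 5
d = rank(u) − rank(v): -1, 2, 4, -1, -4; Σd² = 38
ρ = 1 − 6Σd² / [n(n²−1)] = 1 − 6×38 / (5×24) = 1 − 228/120 ≈ -0.9000

-0.9000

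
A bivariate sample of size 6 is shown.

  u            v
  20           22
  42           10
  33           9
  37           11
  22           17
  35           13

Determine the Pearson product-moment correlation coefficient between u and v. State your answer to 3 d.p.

n = 6, Σu = 189, Σv = 82, Σu² = 6331, Σv² = 1244, Σuv = 2393
nΣuv − ΣuΣv = 14358 − 15498 = -1140
nΣu² − (Σu)² = 37986 − 35721 = 2265; nΣv² − (Σv)² = 7464 − 6724 = 740
r = -1140 / √(2265 × 740) = -1140 / 1294.6428 ≈ -0.881

-0.881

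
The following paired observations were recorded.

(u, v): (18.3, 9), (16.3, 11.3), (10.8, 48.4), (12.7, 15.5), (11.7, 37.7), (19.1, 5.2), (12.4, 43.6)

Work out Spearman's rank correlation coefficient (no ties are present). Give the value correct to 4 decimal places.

Rank u: 6, 5, 1, 4, 2, 7, 3
Rank v: 2, 3, 7, 4, 5, 1, 6
d = rank(u) − rank(v): 4, 2, -6, 0, -3, 6, -3; Σd² = 110
ρ = 1 − 6Σd² / [n(n²−1)] = 1 − 6×110 / (7×48) = 1 − 660/336 ≈ -0.9643

-0.9643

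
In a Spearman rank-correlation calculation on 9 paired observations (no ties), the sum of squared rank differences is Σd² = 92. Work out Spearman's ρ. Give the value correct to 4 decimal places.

ρ = 1 − 6Σd² / [n(n²−1)] = 1 − 6×92 / (9×80)
  = 1 − 552/720 = 1 − 0.76667 ≈ 0.2333

0.2333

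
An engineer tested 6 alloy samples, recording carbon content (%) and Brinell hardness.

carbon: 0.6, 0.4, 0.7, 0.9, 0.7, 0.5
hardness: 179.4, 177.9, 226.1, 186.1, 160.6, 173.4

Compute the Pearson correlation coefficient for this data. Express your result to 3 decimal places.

n = 6, Σx = 3.8, Σy = 1103.5, Σx² = 2.56, Σy² = 205447.11, Σxy = 703.68
nΣxy − ΣxΣy = 4222.08 − 4193.3 = 28.78
nΣx² − (Σx)² = 15.36 − 14.44 = 0.92; nΣy² − (Σy)² = 1232682.66 − 1217712.25 = 14970.41
r = 28.78 / √(0.92 × 14970.41) = 28.78 / 117.3575 ≈ 0.245

0.245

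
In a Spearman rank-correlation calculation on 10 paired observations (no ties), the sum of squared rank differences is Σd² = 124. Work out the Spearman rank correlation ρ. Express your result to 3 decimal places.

ρ = 1 − 6Σd² / [n(n²−1)] = 1 − 6×124 / (10×99)
  = 1 − 744/990 = 1 − 0.7515 ≈ 0.248

0.248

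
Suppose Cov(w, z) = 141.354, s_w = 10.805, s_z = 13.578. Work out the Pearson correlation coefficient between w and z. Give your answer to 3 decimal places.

r = Cov(w,z) / (s_w · s_z) = 141.354 / (10.805 × 13.578)
  = 141.354 / 146.7103 ≈ 0.963

0.963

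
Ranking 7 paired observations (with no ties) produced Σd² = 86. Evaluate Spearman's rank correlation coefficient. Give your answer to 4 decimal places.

-0.5357

ρ = 1 − 6Σd² / [n(n²−1)] = 1 − 6×86 / (7×48)
  = 1 − 516/336 = 1 − 1.53571 ≈ -0.5357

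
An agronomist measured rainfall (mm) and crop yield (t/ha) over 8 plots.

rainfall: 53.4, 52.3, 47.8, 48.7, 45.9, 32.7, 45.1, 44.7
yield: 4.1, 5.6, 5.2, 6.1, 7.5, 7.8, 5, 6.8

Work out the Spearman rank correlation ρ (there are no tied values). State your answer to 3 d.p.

-0.643

Rank rainfall: 8, 7, 5, 6, 4, 1, 3, 2
Rank yield: 1, 4, 3, 5, 7, 8, 2, 6
d = rank(rainfall) − rank(yield): 7, 3, 2, 1, -3, -7, 1, -4; Σd² = 138
ρ = 1 − 6Σd² / [n(n²−1)] = 1 − 6×138 / (8×63) = 1 − 828/504 ≈ -0.643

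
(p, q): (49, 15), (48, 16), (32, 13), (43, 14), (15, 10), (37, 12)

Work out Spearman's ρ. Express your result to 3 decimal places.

0.886

Rank p: 6, 5, 2, 4, 1, 3
Rank q: 5, 6, 3, 4, 1, 2
d = rank(p) − rank(q): 1, -1, -1, 0, 0, 1; Σd² = 4
ρ = 1 − 6Σd² / [n(n²−1)] = 1 − 6×4 / (6×35) = 1 − 24/210 ≈ 0.886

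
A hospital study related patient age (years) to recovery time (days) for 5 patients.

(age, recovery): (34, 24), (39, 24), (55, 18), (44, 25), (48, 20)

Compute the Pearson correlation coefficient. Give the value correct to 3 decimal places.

n = 5, Σx = 220, Σy = 111, Σx² = 9942, Σy² = 2501, Σxy = 4802
nΣxy − ΣxΣy = 24010 − 24420 = -410
nΣx² − (Σx)² = 49710 − 48400 = 1310; nΣy² − (Σy)² = 12505 − 12321 = 184
r = -410 / √(1310 × 184) = -410 / 490.9582 ≈ -0.835

-0.835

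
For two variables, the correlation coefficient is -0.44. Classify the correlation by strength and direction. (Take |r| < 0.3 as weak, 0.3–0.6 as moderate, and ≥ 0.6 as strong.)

r = -0.44 < 0 so the relationship is negative.
|r| = 0.44, which falls in the moderate range.

moderate negative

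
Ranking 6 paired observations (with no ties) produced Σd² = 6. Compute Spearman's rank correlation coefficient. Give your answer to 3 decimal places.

ρ = 1 − 6Σd² / [n(n²−1)] = 1 − 6×6 / (6×35)
  = 1 − 36/210 = 1 − 0.1714 ≈ 0.829

0.829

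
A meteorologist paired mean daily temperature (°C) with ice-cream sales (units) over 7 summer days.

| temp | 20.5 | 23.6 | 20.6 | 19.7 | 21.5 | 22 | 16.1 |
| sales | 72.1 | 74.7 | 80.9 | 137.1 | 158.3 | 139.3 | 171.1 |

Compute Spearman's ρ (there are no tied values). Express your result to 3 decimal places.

-0.286

Rank temp: 3, 7, 4, 2, 5, 6, 1
Rank sales: 1, 2, 3, 4, 6, 5, 7
d = rank(temp) − rank(sales): 2, 5, 1, -2, -1, 1, -6; Σd² = 72
ρ = 1 − 6Σd² / [n(n²−1)] = 1 − 6×72 / (7×48) = 1 − 432/336 ≈ -0.286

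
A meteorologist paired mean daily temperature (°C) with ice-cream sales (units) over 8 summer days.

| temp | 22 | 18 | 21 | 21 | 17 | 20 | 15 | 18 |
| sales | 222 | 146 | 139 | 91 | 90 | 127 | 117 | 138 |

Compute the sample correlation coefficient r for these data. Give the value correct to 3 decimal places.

n = 8, Σx = 152, Σy = 1070, Σx² = 2928, Σy² = 155164, Σxy = 20651
nΣxy − ΣxΣy = 165208 − 162640 = 2568
nΣx² − (Σx)² = 23424 − 23104 = 320; nΣy² − (Σy)² = 1241312 − 1144900 = 96412
r = 2568 / √(320 × 96412) = 2568 / 5554.4433 ≈ 0.462

0.462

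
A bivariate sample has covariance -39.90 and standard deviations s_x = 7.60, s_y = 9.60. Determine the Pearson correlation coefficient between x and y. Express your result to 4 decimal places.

-0.5469

r = Cov(x,y) / (s_x · s_y) = -39.90 / (7.60 × 9.60)
  = -39.90 / 72.9600 ≈ -0.5469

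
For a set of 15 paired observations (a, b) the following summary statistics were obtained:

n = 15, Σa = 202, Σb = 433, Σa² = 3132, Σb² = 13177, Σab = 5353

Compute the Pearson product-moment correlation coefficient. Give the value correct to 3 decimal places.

r = (nΣab − ΣaΣb) / √[(nΣa² − (Σa)²)(nΣb² − (Σb)²)]
Numerator: 15×5353 − 202×433 = -7171
Denominator: √[(46980 − 40804)(197655 − 187489)] = √[6176 × 10166] = 7923.7123
r = -7171 / 7923.7123 ≈ -0.905

-0.905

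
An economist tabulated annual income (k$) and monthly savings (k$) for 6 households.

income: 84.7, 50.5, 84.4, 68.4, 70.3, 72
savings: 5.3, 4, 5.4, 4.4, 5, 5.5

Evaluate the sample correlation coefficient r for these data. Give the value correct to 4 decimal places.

n = 6, Σx = 430.3, Σy = 29.6, Σx² = 31652.35, Σy² = 147.86, Σxy = 2155.13
nΣxy − ΣxΣy = 12930.78 − 12736.88 = 193.9
nΣx² − (Σx)² = 189914.1 − 185158.09 = 4756.01; nΣy² − (Σy)² = 887.16 − 876.16 = 11
r = 193.9 / √(4756.01 × 11) = 193.9 / 228.7272 ≈ 0.8477

0.8477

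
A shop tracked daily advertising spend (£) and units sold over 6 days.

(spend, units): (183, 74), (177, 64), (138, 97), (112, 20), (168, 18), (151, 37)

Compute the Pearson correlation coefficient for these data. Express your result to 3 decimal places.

0.260

n = 6, Σx = 929, Σy = 310, Σx² = 147431, Σy² = 21074, Σxy = 49107
nΣxy − ΣxΣy = 294642 − 287990 = 6652
nΣx² − (Σx)² = 884586 − 863041 = 21545; nΣy² − (Σy)² = 126444 − 96100 = 30344
r = 6652 / √(21545 × 30344) = 6652 / 25568.7598 ≈ 0.260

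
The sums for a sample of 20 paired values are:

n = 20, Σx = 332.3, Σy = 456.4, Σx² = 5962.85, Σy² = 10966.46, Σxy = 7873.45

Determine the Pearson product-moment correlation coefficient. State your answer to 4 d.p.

r = (nΣxy − ΣxΣy) / √[(nΣx² − (Σx)²)(nΣy² − (Σy)²)]
Numerator: 20×7873.45 − 332.3×456.4 = 5807.28
Denominator: √[(119257 − 110423.29)(219329.2 − 208300.96)] = √[8833.71 × 11028.24] = 9870.1709
r = 5807.28 / 9870.1709 ≈ 0.5884

0.5884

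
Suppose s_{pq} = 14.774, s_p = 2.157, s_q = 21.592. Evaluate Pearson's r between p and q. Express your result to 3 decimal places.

r = Cov(p,q) / (s_p · s_q) = 14.774 / (2.157 × 21.592)
  = 14.774 / 46.5739 ≈ 0.317

0.317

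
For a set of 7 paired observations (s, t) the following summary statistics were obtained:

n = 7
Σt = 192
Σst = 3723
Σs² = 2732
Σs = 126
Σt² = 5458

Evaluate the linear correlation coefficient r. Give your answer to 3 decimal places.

0.895

r = (nΣst − ΣsΣt) / √[(nΣs² − (Σs)²)(nΣt² − (Σt)²)]
Numerator: 7×3723 − 126×192 = 1869
Denominator: √[(19124 − 15876)(38206 − 36864)] = √[3248 × 1342] = 2087.7778
r = 1869 / 2087.7778 ≈ 0.895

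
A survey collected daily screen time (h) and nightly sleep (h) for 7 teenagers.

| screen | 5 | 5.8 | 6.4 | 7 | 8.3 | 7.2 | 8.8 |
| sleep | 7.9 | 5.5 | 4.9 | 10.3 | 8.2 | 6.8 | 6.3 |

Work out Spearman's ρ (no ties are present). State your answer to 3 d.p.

Rank screen: 1, 2, 3, 4, 6, 5, 7
Rank sleep: 5, 2, 1, 7, 6, 4, 3
d = rank(screen) − rank(sleep): -4, 0, 2, -3, 0, 1, 4; Σd² = 46
ρ = 1 − 6Σd² / [n(n²−1)] = 1 − 6×46 / (7×48) = 1 − 276/336 ≈ 0.179

0.179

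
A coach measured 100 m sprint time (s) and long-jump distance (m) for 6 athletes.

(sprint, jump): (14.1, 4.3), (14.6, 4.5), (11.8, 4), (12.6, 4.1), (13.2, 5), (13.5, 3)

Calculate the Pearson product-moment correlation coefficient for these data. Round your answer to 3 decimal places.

n = 6, Σx = 79.8, Σy = 24.9, Σx² = 1066.46, Σy² = 105.55, Σxy = 331.69
nΣxy − ΣxΣy = 1990.14 − 1987.02 = 3.12
nΣx² − (Σx)² = 6398.76 − 6368.04 = 30.72; nΣy² − (Σy)² = 633.3 − 620.01 = 13.29
r = 3.12 / √(30.72 × 13.29) = 3.12 / 20.2057 ≈ 0.154

0.154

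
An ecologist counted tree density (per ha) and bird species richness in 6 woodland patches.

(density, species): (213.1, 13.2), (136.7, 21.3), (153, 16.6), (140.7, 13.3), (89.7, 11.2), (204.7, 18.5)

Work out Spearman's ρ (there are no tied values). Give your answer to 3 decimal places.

0.086

Rank density: 6, 2, 4, 3, 1, 5
Rank species: 2, 6, 4, 3, 1, 5
d = rank(density) − rank(species): 4, -4, 0, 0, 0, 0; Σd² = 32
ρ = 1 − 6Σd² / [n(n²−1)] = 1 − 6×32 / (6×35) = 1 − 192/210 ≈ 0.086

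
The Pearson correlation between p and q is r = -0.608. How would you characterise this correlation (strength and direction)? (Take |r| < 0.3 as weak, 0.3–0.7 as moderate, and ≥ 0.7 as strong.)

moderate negative

r = -0.608 < 0 so the relationship is negative.
|r| = 0.608, which falls in the moderate range.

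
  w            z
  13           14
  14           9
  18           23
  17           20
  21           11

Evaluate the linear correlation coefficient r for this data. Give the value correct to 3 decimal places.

n = 5, Σw = 83, Σz = 77, Σw² = 1419, Σz² = 1327, Σwz = 1293
nΣwz − ΣwΣz = 6465 − 6391 = 74
nΣw² − (Σw)² = 7095 − 6889 = 206; nΣz² − (Σz)² = 6635 − 5929 = 706
r = 74 / √(206 × 706) = 74 / 381.3607 ≈ 0.194

0.194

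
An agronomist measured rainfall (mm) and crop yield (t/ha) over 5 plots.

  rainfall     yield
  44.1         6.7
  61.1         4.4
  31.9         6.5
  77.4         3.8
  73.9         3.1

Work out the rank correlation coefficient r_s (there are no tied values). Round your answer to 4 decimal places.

-0.8000

Rank rainfall: 2, 3, 1, 5, 4
Rank yield: 5, 3, 4, 2, 1
d = rank(rainfall) − rank(yield): -3, 0, -3, 3, 3; Σd² = 36
ρ = 1 − 6Σd² / [n(n²−1)] = 1 − 6×36 / (5×24) = 1 − 216/120 ≈ -0.8000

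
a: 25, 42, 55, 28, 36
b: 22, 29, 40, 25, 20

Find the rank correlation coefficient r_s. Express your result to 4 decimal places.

0.7000

Rank a: 1, 4, 5, 2, 3
Rank b: 2, 4, 5, 3, 1
d = rank(a) − rank(b): -1, 0, 0, -1, 2; Σd² = 6
ρ = 1 − 6Σd² / [n(n²−1)] = 1 − 6×6 / (5×24) = 1 − 36/120 ≈ 0.7000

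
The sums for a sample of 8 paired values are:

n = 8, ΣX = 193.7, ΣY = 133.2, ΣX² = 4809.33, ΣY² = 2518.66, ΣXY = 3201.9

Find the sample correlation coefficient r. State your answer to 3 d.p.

r = (nΣXY − ΣXΣY) / √[(nΣX² − (ΣX)²)(nΣY² − (ΣY)²)]
Numerator: 8×3201.9 − 193.7×133.2 = -185.64
Denominator: √[(38474.64 − 37519.69)(20149.28 − 17742.24)] = √[954.95 × 2407.04] = 1516.1144
r = -185.64 / 1516.1144 ≈ -0.122

-0.122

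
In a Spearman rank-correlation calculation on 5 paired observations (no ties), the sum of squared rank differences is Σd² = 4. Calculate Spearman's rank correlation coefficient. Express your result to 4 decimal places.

ρ = 1 − 6Σd² / [n(n²−1)] = 1 − 6×4 / (5×24)
  = 1 − 24/120 = 1 − 0.20000 ≈ 0.8000

0.8000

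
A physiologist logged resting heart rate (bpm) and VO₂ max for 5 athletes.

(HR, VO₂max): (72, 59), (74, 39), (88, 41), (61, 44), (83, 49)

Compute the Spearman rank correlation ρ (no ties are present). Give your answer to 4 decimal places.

Rank HR: 2, 3, 5, 1, 4
Rank VO₂max: 5, 1, 2, 3, 4
d = rank(HR) − rank(VO₂max): -3, 2, 3, -2, 0; Σd² = 26
ρ = 1 − 6Σd² / [n(n²−1)] = 1 − 6×26 / (5×24) = 1 − 156/120 ≈ -0.3000

-0.3000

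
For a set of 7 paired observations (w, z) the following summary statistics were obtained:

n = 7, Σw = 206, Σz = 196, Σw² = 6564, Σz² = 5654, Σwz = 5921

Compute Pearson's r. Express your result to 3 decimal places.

r = (nΣwz − ΣwΣz) / √[(nΣw² − (Σw)²)(nΣz² − (Σz)²)]
Numerator: 7×5921 − 206×196 = 1071
Denominator: √[(45948 − 42436)(39578 − 38416)] = √[3512 × 1162] = 2020.1346
r = 1071 / 2020.1346 ≈ 0.530

0.530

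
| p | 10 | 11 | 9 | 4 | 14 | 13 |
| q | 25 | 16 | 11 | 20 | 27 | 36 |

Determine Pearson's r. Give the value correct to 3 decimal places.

0.502

n = 6, Σp = 61, Σq = 135, Σp² = 683, Σq² = 3427, Σpq = 1451
nΣpq − ΣpΣq = 8706 − 8235 = 471
nΣp² − (Σp)² = 4098 − 3721 = 377; nΣq² − (Σq)² = 20562 − 18225 = 2337
r = 471 / √(377 × 2337) = 471 / 938.6421 ≈ 0.502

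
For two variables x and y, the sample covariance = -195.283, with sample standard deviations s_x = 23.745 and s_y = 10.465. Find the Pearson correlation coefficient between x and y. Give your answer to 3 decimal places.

-0.786

r = Cov(x,y) / (s_x · s_y) = -195.283 / (23.745 × 10.465)
  = -195.283 / 248.4914 ≈ -0.786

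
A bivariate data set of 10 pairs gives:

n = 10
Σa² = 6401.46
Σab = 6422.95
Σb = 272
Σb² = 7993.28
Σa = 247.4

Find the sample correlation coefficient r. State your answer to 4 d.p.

r = (nΣab − ΣaΣb) / √[(nΣa² − (Σa)²)(nΣb² − (Σb)²)]
Numerator: 10×6422.95 − 247.4×272 = -3063.3
Denominator: √[(64014.6 − 61206.76)(79932.8 − 73984)] = √[2807.84 × 5948.8] = 4086.9645
r = -3063.3 / 4086.9645 ≈ -0.7495

-0.7495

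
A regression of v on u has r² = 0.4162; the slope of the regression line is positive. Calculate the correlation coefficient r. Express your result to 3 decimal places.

|r| = √0.4162 = 0.645
The association is positive, so r = 0.645.

0.645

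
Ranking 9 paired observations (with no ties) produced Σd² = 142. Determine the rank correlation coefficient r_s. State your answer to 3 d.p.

ρ = 1 − 6Σd² / [n(n²−1)] = 1 − 6×142 / (9×80)
  = 1 − 852/720 = 1 − 1.1833 ≈ -0.183

-0.183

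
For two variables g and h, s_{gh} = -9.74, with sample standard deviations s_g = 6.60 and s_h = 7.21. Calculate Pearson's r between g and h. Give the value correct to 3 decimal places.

-0.205

r = Cov(g,h) / (s_g · s_h) = -9.74 / (6.60 × 7.21)
  = -9.74 / 47.5860 ≈ -0.205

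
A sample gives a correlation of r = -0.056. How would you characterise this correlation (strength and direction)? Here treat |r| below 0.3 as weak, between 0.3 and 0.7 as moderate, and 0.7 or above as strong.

r = -0.056 < 0 so the relationship is negative.
|r| = 0.056, which falls in the weak range.

weak negative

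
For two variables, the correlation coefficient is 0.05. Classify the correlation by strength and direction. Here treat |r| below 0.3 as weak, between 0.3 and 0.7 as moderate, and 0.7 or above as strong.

r = 0.05 > 0 so the relationship is positive.
|r| = 0.05, which falls in the weak range.

weak positive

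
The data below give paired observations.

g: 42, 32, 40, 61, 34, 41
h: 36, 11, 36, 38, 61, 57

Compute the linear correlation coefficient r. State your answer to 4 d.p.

0.0810

n = 6, Σg = 250, Σh = 239, Σg² = 10946, Σh² = 11127, Σgh = 10033
nΣgh − ΣgΣh = 60198 − 59750 = 448
nΣg² − (Σg)² = 65676 − 62500 = 3176; nΣh² − (Σh)² = 66762 − 57121 = 9641
r = 448 / √(3176 × 9641) = 448 / 5533.5175 ≈ 0.0810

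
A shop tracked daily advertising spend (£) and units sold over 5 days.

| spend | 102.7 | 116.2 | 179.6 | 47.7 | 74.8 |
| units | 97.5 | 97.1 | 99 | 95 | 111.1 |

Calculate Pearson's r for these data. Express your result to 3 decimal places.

n = 5, Σx = 521, Σy = 499.7, Σx² = 64176.22, Σy² = 50103.87, Σxy = 51918.45
nΣxy − ΣxΣy = 259592.25 − 260343.7 = -751.45
nΣx² − (Σx)² = 320881.1 − 271441 = 49440.1; nΣy² − (Σy)² = 250519.35 − 249700.09 = 819.26
r = -751.45 / √(49440.1 × 819.26) = -751.45 / 6364.2986 ≈ -0.118

-0.118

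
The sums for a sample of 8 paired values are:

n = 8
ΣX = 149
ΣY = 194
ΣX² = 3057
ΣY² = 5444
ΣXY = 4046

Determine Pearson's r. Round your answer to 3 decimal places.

0.948

r = (nΣXY − ΣXΣY) / √[(nΣX² − (ΣX)²)(nΣY² − (ΣY)²)]
Numerator: 8×4046 − 149×194 = 3462
Denominator: √[(24456 − 22201)(43552 − 37636)] = √[2255 × 5916] = 3652.4759
r = 3462 / 3652.4759 ≈ 0.948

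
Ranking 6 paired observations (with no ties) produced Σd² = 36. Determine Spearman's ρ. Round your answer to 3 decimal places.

-0.029

ρ = 1 − 6Σd² / [n(n²−1)] = 1 − 6×36 / (6×35)
  = 1 − 216/210 = 1 − 1.0286 ≈ -0.029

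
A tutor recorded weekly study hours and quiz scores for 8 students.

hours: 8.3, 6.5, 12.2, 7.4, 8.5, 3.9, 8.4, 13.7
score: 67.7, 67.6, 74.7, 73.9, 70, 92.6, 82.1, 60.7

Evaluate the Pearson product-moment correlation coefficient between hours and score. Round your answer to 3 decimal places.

n = 8, Σx = 68.9, Σy = 589.3, Σx² = 660.45, Σy² = 44094.01, Σxy = 4936.88
nΣxy − ΣxΣy = 39495.04 − 40602.77 = -1107.73
nΣx² − (Σx)² = 5283.6 − 4747.21 = 536.39; nΣy² − (Σy)² = 352752.08 − 347274.49 = 5477.59
r = -1107.73 / √(536.39 × 5477.59) = -1107.73 / 1714.0958 ≈ -0.646

-0.646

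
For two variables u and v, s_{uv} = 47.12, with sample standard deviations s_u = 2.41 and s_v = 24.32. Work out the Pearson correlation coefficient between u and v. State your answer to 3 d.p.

r = Cov(u,v) / (s_u · s_v) = 47.12 / (2.41 × 24.32)
  = 47.12 / 58.6112 ≈ 0.804

0.804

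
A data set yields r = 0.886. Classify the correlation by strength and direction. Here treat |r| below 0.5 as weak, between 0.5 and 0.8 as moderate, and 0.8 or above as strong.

r = 0.886 > 0 so the relationship is positive.
|r| = 0.886, which falls in the strong range.

strong positive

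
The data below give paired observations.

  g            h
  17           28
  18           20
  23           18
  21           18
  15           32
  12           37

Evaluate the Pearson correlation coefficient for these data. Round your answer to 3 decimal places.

-0.943

n = 6, Σg = 106, Σh = 153, Σg² = 1952, Σh² = 4225, Σgh = 2552
nΣgh − ΣgΣh = 15312 − 16218 = -906
nΣg² − (Σg)² = 11712 − 11236 = 476; nΣh² − (Σh)² = 25350 − 23409 = 1941
r = -906 / √(476 × 1941) = -906 / 961.2055 ≈ -0.943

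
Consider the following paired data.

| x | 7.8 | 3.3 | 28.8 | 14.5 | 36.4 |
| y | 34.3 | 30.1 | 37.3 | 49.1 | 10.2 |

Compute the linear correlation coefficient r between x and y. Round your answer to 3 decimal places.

n = 5, Σx = 90.8, Σy = 161, Σx² = 2436.38, Σy² = 5988.64, Σxy = 2524.34
nΣxy − ΣxΣy = 12621.7 − 14618.8 = -1997.1
nΣx² − (Σx)² = 12181.9 − 8244.64 = 3937.26; nΣy² − (Σy)² = 29943.2 − 25921 = 4022.2
r = -1997.1 / √(3937.26 × 4022.2) = -1997.1 / 3979.5034 ≈ -0.502

-0.502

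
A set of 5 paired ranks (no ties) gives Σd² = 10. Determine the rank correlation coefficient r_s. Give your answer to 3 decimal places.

0.500

ρ = 1 − 6Σd² / [n(n²−1)] = 1 − 6×10 / (5×24)
  = 1 − 60/120 = 1 − 0.5000 ≈ 0.500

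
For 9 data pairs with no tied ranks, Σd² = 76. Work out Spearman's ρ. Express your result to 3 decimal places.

0.367

ρ = 1 − 6Σd² / [n(n²−1)] = 1 − 6×76 / (9×80)
  = 1 − 456/720 = 1 − 0.6333 ≈ 0.367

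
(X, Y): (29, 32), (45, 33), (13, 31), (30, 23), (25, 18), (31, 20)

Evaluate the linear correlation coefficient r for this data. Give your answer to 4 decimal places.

n = 6, ΣX = 173, ΣY = 157, ΣX² = 5521, ΣY² = 4327, ΣXY = 4576
nΣXY − ΣXΣY = 27456 − 27161 = 295
nΣX² − (ΣX)² = 33126 − 29929 = 3197; nΣY² − (ΣY)² = 25962 − 24649 = 1313
r = 295 / √(3197 × 1313) = 295 / 2048.8194 ≈ 0.1440

0.1440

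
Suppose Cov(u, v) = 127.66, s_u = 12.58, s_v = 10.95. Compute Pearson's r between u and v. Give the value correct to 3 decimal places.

0.927

r = Cov(u,v) / (s_u · s_v) = 127.66 / (12.58 × 10.95)
  = 127.66 / 137.7510 ≈ 0.927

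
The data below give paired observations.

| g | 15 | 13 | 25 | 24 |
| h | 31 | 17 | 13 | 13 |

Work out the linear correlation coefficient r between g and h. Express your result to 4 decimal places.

n = 4, Σg = 77, Σh = 74, Σg² = 1595, Σh² = 1588, Σgh = 1323
nΣgh − ΣgΣh = 5292 − 5698 = -406
nΣg² − (Σg)² = 6380 − 5929 = 451; nΣh² − (Σh)² = 6352 − 5476 = 876
r = -406 / √(451 × 876) = -406 / 628.5507 ≈ -0.6459

-0.6459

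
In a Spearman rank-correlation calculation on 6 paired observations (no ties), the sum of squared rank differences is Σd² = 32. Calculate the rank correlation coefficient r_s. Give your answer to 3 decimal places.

0.086

ρ = 1 − 6Σd² / [n(n²−1)] = 1 − 6×32 / (6×35)
  = 1 − 192/210 = 1 − 0.9143 ≈ 0.086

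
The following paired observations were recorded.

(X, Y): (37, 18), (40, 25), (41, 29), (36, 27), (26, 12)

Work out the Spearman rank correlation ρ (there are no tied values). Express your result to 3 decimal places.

0.700

Rank X: 3, 4, 5, 2, 1
Rank Y: 2, 3, 5, 4, 1
d = rank(X) − rank(Y): 1, 1, 0, -2, 0; Σd² = 6
ρ = 1 − 6Σd² / [n(n²−1)] = 1 − 6×6 / (5×24) = 1 − 36/120 ≈ 0.700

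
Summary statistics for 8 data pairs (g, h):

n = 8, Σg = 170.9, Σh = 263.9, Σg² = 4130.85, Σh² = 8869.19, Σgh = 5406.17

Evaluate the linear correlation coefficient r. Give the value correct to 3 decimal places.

-0.825

r = (nΣgh − ΣgΣh) / √[(nΣg² − (Σg)²)(nΣh² − (Σh)²)]
Numerator: 8×5406.17 − 170.9×263.9 = -1851.15
Denominator: √[(33046.8 − 29206.81)(70953.52 − 69643.21)] = √[3839.99 × 1310.31] = 2243.1178
r = -1851.15 / 2243.1178 ≈ -0.825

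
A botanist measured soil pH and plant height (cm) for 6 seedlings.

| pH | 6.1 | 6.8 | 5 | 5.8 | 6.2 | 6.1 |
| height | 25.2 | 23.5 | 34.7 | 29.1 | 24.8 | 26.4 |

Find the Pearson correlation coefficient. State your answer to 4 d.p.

n = 6, Σx = 36, Σy = 163.7, Σx² = 217.74, Σy² = 4550.19, Σxy = 970.6
nΣxy − ΣxΣy = 5823.6 − 5893.2 = -69.6
nΣx² − (Σx)² = 1306.44 − 1296 = 10.44; nΣy² − (Σy)² = 27301.14 − 26797.69 = 503.45
r = -69.6 / √(10.44 × 503.45) = -69.6 / 72.4984 ≈ -0.9600

-0.9600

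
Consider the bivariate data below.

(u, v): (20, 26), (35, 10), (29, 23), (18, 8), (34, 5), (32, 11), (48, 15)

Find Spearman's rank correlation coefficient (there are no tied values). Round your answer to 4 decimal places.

-0.1429

Rank u: 2, 6, 3, 1, 5, 4, 7
Rank v: 7, 3, 6, 2, 1, 4, 5
d = rank(u) − rank(v): -5, 3, -3, -1, 4, 0, 2; Σd² = 64
ρ = 1 − 6Σd² / [n(n²−1)] = 1 − 6×64 / (7×48) = 1 − 384/336 ≈ -0.1429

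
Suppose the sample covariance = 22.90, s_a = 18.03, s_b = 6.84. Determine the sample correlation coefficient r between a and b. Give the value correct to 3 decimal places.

0.186

r = Cov(a,b) / (s_a · s_b) = 22.90 / (18.03 × 6.84)
  = 22.90 / 123.3252 ≈ 0.186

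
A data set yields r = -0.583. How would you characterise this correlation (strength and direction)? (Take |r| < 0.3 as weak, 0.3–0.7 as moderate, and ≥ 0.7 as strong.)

moderate negative

r = -0.583 < 0 so the relationship is negative.
|r| = 0.583, which falls in the moderate range.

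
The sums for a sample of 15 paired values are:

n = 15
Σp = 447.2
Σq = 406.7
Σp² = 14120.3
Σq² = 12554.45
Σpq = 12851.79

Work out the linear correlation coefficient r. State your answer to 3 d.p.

r = (nΣpq − ΣpΣq) / √[(nΣp² − (Σp)²)(nΣq² − (Σq)²)]
Numerator: 15×12851.79 − 447.2×406.7 = 10900.61
Denominator: √[(211804.5 − 199987.84)(188316.75 − 165404.89)] = √[11816.66 × 22911.86] = 16454.2292
r = 10900.61 / 16454.2292 ≈ 0.662

0.662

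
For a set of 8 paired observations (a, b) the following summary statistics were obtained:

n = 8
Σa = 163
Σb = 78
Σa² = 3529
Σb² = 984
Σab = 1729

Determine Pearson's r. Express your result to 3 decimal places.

r = (nΣab − ΣaΣb) / √[(nΣa² − (Σa)²)(nΣb² − (Σb)²)]
Numerator: 8×1729 − 163×78 = 1118
Denominator: √[(28232 − 26569)(7872 − 6084)] = √[1663 × 1788] = 1724.3677
r = 1118 / 1724.3677 ≈ 0.648

0.648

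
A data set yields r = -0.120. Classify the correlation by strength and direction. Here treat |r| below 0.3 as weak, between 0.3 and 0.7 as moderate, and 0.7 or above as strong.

weak negative

r = -0.120 < 0 so the relationship is negative.
|r| = 0.120, which falls in the weak range.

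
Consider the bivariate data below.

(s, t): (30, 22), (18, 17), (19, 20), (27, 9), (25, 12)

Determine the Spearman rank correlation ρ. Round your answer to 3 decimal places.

Rank s: 5, 1, 2, 4, 3
Rank t: 5, 3, 4, 1, 2
d = rank(s) − rank(t): 0, -2, -2, 3, 1; Σd² = 18
ρ = 1 − 6Σd² / [n(n²−1)] = 1 − 6×18 / (5×24) = 1 − 108/120 ≈ 0.100

0.100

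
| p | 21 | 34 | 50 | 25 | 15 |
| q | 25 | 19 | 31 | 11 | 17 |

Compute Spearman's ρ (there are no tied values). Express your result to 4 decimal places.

Rank p: 2, 4, 5, 3, 1
Rank q: 4, 3, 5, 1, 2
d = rank(p) − rank(q): -2, 1, 0, 2, -1; Σd² = 10
ρ = 1 − 6Σd² / [n(n²−1)] = 1 − 6×10 / (5×24) = 1 − 60/120 ≈ 0.5000

0.5000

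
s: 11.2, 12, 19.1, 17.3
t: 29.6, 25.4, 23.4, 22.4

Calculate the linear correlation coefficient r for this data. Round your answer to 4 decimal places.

n = 4, Σs = 59.6, Σt = 100.8, Σs² = 933.54, Σt² = 2570.64, Σst = 1470.78
nΣst − ΣsΣt = 5883.12 − 6007.68 = -124.56
nΣs² − (Σs)² = 3734.16 − 3552.16 = 182; nΣt² − (Σt)² = 10282.56 − 10160.64 = 121.92
r = -124.56 / √(182 × 121.92) = -124.56 / 148.9612 ≈ -0.8362

-0.8362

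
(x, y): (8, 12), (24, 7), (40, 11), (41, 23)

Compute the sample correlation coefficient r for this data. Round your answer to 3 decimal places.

0.468

n = 4, Σx = 113, Σy = 53, Σx² = 3921, Σy² = 843, Σxy = 1647
nΣxy − ΣxΣy = 6588 − 5989 = 599
nΣx² − (Σx)² = 15684 − 12769 = 2915; nΣy² − (Σy)² = 3372 − 2809 = 563
r = 599 / √(2915 × 563) = 599 / 1281.0718 ≈ 0.468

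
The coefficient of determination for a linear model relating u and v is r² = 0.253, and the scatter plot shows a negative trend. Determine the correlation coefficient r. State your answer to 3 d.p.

-0.503

|r| = √0.253 = 0.503
The association is negative, so r = −0.503.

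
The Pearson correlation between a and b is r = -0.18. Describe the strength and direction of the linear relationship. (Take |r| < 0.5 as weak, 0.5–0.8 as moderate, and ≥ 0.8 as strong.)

weak negative

r = -0.18 < 0 so the relationship is negative.
|r| = 0.18, which falls in the weak range.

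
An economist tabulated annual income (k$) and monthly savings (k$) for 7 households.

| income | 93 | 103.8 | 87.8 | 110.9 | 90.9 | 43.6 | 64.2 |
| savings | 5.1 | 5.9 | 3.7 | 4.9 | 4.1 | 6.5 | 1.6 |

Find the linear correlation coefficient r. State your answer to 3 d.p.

0.064

n = 7, Σx = 594.2, Σy = 31.8, Σx² = 53716.5, Σy² = 160.14, Σxy = 2713.8
nΣxy − ΣxΣy = 18996.6 − 18895.56 = 101.04
nΣx² − (Σx)² = 376015.5 − 353073.64 = 22941.86; nΣy² − (Σy)² = 1120.98 − 1011.24 = 109.74
r = 101.04 / √(22941.86 × 109.74) = 101.04 / 1586.7072 ≈ 0.064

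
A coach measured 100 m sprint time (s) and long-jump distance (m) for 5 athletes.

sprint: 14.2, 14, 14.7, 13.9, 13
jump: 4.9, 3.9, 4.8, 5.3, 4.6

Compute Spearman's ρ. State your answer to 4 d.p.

Rank sprint: 4, 3, 5, 2, 1
Rank jump: 4, 1, 3, 5, 2
d = rank(sprint) − rank(jump): 0, 2, 2, -3, -1; Σd² = 18
ρ = 1 − 6Σd² / [n(n²−1)] = 1 − 6×18 / (5×24) = 1 − 108/120 ≈ 0.1000

0.1000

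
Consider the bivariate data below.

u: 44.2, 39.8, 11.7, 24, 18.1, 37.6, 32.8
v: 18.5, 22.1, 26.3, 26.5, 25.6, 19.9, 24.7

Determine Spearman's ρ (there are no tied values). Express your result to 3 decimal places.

Rank u: 7, 6, 1, 3, 2, 5, 4
Rank v: 1, 3, 6, 7, 5, 2, 4
d = rank(u) − rank(v): 6, 3, -5, -4, -3, 3, 0; Σd² = 104
ρ = 1 − 6Σd² / [n(n²−1)] = 1 − 6×104 / (7×48) = 1 − 624/336 ≈ -0.857

-0.857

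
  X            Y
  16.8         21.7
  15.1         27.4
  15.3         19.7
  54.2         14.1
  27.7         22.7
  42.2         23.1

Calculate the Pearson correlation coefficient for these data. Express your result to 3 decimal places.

-0.630

n = 6, ΣX = 171.3, ΣY = 128.7, ΣX² = 6230.11, ΣY² = 2857.45, ΣXY = 3447.54
nΣXY − ΣXΣY = 20685.24 − 22046.31 = -1361.07
nΣX² − (ΣX)² = 37380.66 − 29343.69 = 8036.97; nΣY² − (ΣY)² = 17144.7 − 16563.69 = 581.01
r = -1361.07 / √(8036.97 × 581.01) = -1361.07 / 2160.9165 ≈ -0.630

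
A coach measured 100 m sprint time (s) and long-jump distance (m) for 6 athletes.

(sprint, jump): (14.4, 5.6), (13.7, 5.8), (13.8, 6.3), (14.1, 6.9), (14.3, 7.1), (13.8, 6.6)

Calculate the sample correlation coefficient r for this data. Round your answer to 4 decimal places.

n = 6, Σx = 84.1, Σy = 38.3, Σx² = 1179.23, Σy² = 246.27, Σxy = 536.94
nΣxy − ΣxΣy = 3221.64 − 3221.03 = 0.61
nΣx² − (Σx)² = 7075.38 − 7072.81 = 2.57; nΣy² − (Σy)² = 1477.62 − 1466.89 = 10.73
r = 0.61 / √(2.57 × 10.73) = 0.61 / 5.2513 ≈ 0.1162

0.1162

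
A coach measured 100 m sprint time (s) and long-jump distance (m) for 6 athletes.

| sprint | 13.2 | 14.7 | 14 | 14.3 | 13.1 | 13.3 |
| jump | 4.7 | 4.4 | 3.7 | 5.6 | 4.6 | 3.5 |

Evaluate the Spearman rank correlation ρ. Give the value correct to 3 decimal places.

Rank sprint: 2, 6, 4, 5, 1, 3
Rank jump: 5, 3, 2, 6, 4, 1
d = rank(sprint) − rank(jump): -3, 3, 2, -1, -3, 2; Σd² = 36
ρ = 1 − 6Σd² / [n(n²−1)] = 1 − 6×36 / (6×35) = 1 − 216/210 ≈ -0.029

-0.029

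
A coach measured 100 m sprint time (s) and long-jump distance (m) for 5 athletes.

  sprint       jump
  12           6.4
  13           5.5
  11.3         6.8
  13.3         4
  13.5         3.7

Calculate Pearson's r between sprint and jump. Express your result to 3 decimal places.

n = 5, Σx = 63.1, Σy = 26.4, Σx² = 799.83, Σy² = 147.14, Σxy = 328.29
nΣxy − ΣxΣy = 1641.45 − 1665.84 = -24.39
nΣx² − (Σx)² = 3999.15 − 3981.61 = 17.54; nΣy² − (Σy)² = 735.7 − 696.96 = 38.74
r = -24.39 / √(17.54 × 38.74) = -24.39 / 26.0672 ≈ -0.936

-0.936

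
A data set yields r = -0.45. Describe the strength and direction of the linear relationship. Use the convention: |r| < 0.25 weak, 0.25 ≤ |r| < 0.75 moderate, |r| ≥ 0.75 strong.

r = -0.45 < 0 so the relationship is negative.
|r| = 0.45, which falls in the moderate range.

moderate negative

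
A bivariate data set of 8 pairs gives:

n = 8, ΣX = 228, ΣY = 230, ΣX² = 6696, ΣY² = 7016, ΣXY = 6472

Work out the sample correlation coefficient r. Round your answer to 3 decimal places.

r = (nΣXY − ΣXΣY) / √[(nΣX² − (ΣX)²)(nΣY² − (ΣY)²)]
Numerator: 8×6472 − 228×230 = -664
Denominator: √[(53568 − 51984)(56128 − 52900)] = √[1584 × 3228] = 2261.2280
r = -664 / 2261.2280 ≈ -0.294

-0.294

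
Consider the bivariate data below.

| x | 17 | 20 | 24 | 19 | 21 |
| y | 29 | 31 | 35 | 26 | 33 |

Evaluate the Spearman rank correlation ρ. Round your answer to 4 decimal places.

Rank x: 1, 3, 5, 2, 4
Rank y: 2, 3, 5, 1, 4
d = rank(x) − rank(y): -1, 0, 0, 1, 0; Σd² = 2
ρ = 1 − 6Σd² / [n(n²−1)] = 1 − 6×2 / (5×24) = 1 − 12/120 ≈ 0.9000

0.9000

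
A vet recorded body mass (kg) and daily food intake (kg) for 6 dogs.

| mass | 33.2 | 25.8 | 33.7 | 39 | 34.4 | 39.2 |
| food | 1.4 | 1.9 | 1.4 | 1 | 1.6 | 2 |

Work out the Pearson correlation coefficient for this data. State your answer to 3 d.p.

n = 6, Σx = 205.3, Σy = 9.3, Σx² = 7144.57, Σy² = 15.09, Σxy = 315.12
nΣxy − ΣxΣy = 1890.72 − 1909.29 = -18.57
nΣx² − (Σx)² = 42867.42 − 42148.09 = 719.33; nΣy² − (Σy)² = 90.54 − 86.49 = 4.05
r = -18.57 / √(719.33 × 4.05) = -18.57 / 53.9749 ≈ -0.344

-0.344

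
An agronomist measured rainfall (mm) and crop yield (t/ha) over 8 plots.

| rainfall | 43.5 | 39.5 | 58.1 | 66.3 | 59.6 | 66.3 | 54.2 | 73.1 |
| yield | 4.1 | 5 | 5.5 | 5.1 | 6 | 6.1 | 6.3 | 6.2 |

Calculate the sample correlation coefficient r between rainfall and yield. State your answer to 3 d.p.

n = 8, Σx = 460.6, Σy = 44.3, Σx² = 27452.9, Σy² = 249.41, Σxy = 2590.24
nΣxy − ΣxΣy = 20721.92 − 20404.58 = 317.34
nΣx² − (Σx)² = 219623.2 − 212152.36 = 7470.84; nΣy² − (Σy)² = 1995.28 − 1962.49 = 32.79
r = 317.34 / √(7470.84 × 32.79) = 317.34 / 494.9433 ≈ 0.641

0.641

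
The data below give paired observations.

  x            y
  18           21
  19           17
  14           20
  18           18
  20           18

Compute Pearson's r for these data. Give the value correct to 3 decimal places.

-0.547

n = 5, Σx = 89, Σy = 94, Σx² = 1605, Σy² = 1778, Σxy = 1665
nΣxy − ΣxΣy = 8325 − 8366 = -41
nΣx² − (Σx)² = 8025 − 7921 = 104; nΣy² − (Σy)² = 8890 − 8836 = 54
r = -41 / √(104 × 54) = -41 / 74.9400 ≈ -0.547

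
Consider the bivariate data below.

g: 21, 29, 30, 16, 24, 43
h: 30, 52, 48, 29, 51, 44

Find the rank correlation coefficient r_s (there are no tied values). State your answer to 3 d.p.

Rank g: 2, 4, 5, 1, 3, 6
Rank h: 2, 6, 4, 1, 5, 3
d = rank(g) − rank(h): 0, -2, 1, 0, -2, 3; Σd² = 18
ρ = 1 − 6Σd² / [n(n²−1)] = 1 − 6×18 / (6×35) = 1 − 108/210 ≈ 0.486

0.486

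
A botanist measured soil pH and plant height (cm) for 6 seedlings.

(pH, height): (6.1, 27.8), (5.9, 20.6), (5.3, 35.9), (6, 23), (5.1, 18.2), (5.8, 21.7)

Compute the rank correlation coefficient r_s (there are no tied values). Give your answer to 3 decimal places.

0.371

Rank pH: 6, 4, 2, 5, 1, 3
Rank height: 5, 2, 6, 4, 1, 3
d = rank(pH) − rank(height): 1, 2, -4, 1, 0, 0; Σd² = 22
ρ = 1 − 6Σd² / [n(n²−1)] = 1 − 6×22 / (6×35) = 1 − 132/210 ≈ 0.371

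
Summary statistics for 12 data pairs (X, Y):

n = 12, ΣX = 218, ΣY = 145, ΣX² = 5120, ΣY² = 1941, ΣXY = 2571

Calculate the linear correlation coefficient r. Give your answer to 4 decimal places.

r = (nΣXY − ΣXΣY) / √[(nΣX² − (ΣX)²)(nΣY² − (ΣY)²)]
Numerator: 12×2571 − 218×145 = -758
Denominator: √[(61440 − 47524)(23292 − 21025)] = √[13916 × 2267] = 5616.7225
r = -758 / 5616.7225 ≈ -0.1350

-0.1350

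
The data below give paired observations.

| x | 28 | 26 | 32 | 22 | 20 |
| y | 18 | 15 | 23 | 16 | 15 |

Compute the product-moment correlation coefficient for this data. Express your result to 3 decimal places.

n = 5, Σx = 128, Σy = 87, Σx² = 3368, Σy² = 1559, Σxy = 2282
nΣxy − ΣxΣy = 11410 − 11136 = 274
nΣx² − (Σx)² = 16840 − 16384 = 456; nΣy² − (Σy)² = 7795 − 7569 = 226
r = 274 / √(456 × 226) = 274 / 321.0234 ≈ 0.854

0.854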